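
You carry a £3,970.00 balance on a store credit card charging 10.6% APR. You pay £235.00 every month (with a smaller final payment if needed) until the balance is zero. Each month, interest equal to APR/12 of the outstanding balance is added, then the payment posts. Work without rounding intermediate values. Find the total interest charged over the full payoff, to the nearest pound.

Monthly rate r = 10.6%/12 = 0.883333% = 0.00883333.
Payoff takes n = ⌈−ln(1 − rB₀/P)/ln(1+r)⌉ = ⌈18.376⌉ = 19 payments; the last is £88.64.
Total paid = 18·£235.00 + £88.64 = £4,318.64.
Total interest = total paid − principal = £4,318.64 − £3,970.00 = £348.64.

£349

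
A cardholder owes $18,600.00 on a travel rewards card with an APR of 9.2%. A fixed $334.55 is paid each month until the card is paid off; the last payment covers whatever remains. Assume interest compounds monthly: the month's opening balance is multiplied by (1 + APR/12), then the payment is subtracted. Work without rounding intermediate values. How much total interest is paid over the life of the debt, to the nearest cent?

Monthly rate r = 9.2%/12 = 0.766667% = 0.00766667.
Payoff takes n = ⌈−ln(1 − rB₀/P)/ln(1+r)⌉ = ⌈72.741⌉ = 73 payments; the last is $248.03.
Total paid = 72·$334.55 + $248.03 = $24,335.63.
Total interest = total paid − principal = $24,335.63 − $18,600.00 = $5,735.63.

$5,735.63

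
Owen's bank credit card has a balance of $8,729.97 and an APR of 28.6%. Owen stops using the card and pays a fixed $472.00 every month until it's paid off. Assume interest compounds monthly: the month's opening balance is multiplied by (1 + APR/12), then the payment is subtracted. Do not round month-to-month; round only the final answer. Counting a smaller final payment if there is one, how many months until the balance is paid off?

Monthly rate r = 28.6%/12 = 2.38333% = 0.0238333.
Recurrence: B ← B·(1+r) − $472.00.
Month 1: interest $208.06; balance after payment $8,466.03.
Month 2: interest $201.77; balance after payment $8,195.81.
Closed form: n = −ln(1 − rB₀/P)/ln(1+r) = −ln(0.55919)/ln(1.02383) ≈ 24.679, so the balance reaches zero during payment 25.

25 months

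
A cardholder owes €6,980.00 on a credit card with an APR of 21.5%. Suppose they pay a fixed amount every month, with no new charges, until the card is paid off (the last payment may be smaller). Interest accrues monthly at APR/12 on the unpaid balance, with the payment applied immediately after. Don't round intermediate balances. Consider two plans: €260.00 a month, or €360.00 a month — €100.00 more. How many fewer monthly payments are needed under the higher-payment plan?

12 fewer payments

Monthly rate r = 21.5%/12 = 1.79167% = 0.0179167.
At €260.00/mo: n = ⌈−ln(1 − rB₀/P)/ln(1+r)⌉ = 37 payments (last €242.45); total interest = total paid − €6,980.00 = €2,622.45.
At €360.00/mo: 25 payments (last €11.73); total interest €1,671.73.
Payments saved = 37 − 25 = 12.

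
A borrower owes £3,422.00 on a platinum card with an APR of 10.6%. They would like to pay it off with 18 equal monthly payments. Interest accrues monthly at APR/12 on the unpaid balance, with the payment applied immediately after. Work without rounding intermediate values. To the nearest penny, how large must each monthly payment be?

Monthly rate r = 10.6%/12 = 0.883333% = 0.00883333.
Level-payment amortization: P = B₀·r / (1 − (1+r)^(−n)) = 3422.00·0.00883333 / (1 − 1.00883^(−18)).
Denominator 1 − (1+r)^(−18) = 0.146407921.
P = 30.2277 / 0.146407921 ≈ 206.46.

£206.46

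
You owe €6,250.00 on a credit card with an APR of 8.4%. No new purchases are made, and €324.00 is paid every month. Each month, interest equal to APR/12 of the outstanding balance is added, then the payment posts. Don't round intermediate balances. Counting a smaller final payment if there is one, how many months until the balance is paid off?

Monthly rate r = 8.4%/12 = 0.7% = 0.007.
Recurrence: B ← B·(1+r) − €324.00.
Month 1: interest €43.75; balance after payment €5,969.75.
Month 2: interest €41.79; balance after payment €5,687.54.
Closed form: n = −ln(1 − rB₀/P)/ln(1+r) = −ln(0.86497)/ln(1.007) ≈ 20.796, so the balance reaches zero during payment 21.

21 months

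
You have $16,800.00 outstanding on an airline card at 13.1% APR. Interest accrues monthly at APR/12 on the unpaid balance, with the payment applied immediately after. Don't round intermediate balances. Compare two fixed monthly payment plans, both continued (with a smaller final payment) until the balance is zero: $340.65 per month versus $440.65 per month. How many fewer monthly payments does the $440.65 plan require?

Monthly rate r = 13.1%/12 = 1.09167% = 0.0109167.
At $340.65/mo: n = ⌈−ln(1 − rB₀/P)/ln(1+r)⌉ = 72 payments (last $67.29); total interest = total paid − $16,800.00 = $7,453.44.
At $440.65/mo: 50 payments (last $251.58); total interest $5,043.43.
Payments saved = 72 − 50 = 22.

22 fewer payments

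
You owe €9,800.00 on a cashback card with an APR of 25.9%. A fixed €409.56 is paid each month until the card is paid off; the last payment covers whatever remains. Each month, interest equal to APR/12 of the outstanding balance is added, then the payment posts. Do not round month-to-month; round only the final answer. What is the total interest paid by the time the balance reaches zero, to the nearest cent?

Monthly rate r = 25.9%/12 = 2.15833% = 0.0215833.
Payoff takes n = ⌈−ln(1 − rB₀/P)/ln(1+r)⌉ = ⌈34.027⌉ = 35 payments; the last is €11.07.
Total paid = 34·€409.56 + €11.07 = €13,936.11.
Total interest = total paid − principal = €13,936.11 − €9,800.00 = €4,136.11.

€4,136.11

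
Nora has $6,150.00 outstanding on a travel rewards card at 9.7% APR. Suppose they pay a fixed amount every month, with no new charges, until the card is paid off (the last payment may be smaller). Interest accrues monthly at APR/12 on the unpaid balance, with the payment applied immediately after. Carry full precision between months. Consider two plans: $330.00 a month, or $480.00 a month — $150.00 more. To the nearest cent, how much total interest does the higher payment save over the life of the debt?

Monthly rate r = 9.7%/12 = 0.808333% = 0.00808333.
At $330.00/mo: n = ⌈−ln(1 − rB₀/P)/ln(1+r)⌉ = 21 payments (last $92.91); total interest = total paid − $6,150.00 = $542.91.
At $480.00/mo: 14 payments (last $279.00); total interest $369.00.
Interest saved = $542.91 − $369.00 = $173.91.

$173.91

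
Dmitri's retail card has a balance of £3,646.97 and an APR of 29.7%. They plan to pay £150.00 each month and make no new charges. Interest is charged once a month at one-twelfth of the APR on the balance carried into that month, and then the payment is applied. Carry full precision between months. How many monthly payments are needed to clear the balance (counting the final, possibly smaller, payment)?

Monthly rate r = 29.7%/12 = 2.475% = 0.02475.
Recurrence: B ← B·(1+r) − £150.00.
Month 1: interest £90.26; balance after payment £3,587.23.
Month 2: interest £88.78; balance after payment £3,526.02.
Closed form: n = −ln(1 − rB₀/P)/ln(1+r) = −ln(0.39825)/ln(1.02475) ≈ 37.657, so the balance reaches zero during payment 38.

38 months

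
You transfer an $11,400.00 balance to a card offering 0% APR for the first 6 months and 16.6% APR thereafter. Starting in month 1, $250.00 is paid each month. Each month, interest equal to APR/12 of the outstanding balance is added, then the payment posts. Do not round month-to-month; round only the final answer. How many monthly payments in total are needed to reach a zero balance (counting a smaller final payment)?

64 months

Promo months 1–6 at r₀ = 0%/12 = 0; months 7+ at r₁ = 16.6%/12 = 0.0138333.
After month 6 (no interest yet): B = $11,400.00 − 6·$250.00 = $9,900.00.
Then at r₁ with $250.00/mo: n₂ = −ln(1 − r₁·B/P)/ln(1+r₁) ≈ 57.77 → 58 more payments.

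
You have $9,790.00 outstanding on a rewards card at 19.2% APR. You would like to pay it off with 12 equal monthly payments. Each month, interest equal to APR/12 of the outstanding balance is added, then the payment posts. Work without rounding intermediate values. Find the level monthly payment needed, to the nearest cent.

$903.15

Monthly rate r = 19.2%/12 = 1.6% = 0.016.
Level-payment amortization: P = B₀·r / (1 − (1+r)^(−n)) = 9790.00·0.016 / (1 − 1.016^(−12)).
Denominator 1 − (1+r)^(−12) = 0.173437868.
P = 156.64 / 0.173437868 ≈ 903.15.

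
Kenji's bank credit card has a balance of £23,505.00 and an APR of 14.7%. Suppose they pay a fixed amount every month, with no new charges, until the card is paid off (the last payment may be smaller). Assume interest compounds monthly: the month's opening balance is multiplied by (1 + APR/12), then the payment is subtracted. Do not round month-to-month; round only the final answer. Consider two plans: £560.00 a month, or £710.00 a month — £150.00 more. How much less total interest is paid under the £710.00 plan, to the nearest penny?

Monthly rate r = 14.7%/12 = 1.225% = 0.01225.
At £560.00/mo: n = ⌈−ln(1 − rB₀/P)/ln(1+r)⌉ = 60 payments (last £163.59); total interest = total paid − £23,505.00 = £9,698.59.
At £710.00/mo: 43 payments (last £510.21); total interest £6,825.21.
Interest saved = £9,698.59 − £6,825.21 = £2,873.38.

£2,873.38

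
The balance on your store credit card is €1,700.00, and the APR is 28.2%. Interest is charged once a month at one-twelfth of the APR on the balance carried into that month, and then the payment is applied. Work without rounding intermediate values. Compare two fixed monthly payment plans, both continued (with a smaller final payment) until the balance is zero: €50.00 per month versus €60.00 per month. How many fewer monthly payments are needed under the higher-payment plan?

Monthly rate r = 28.2%/12 = 2.35% = 0.0235.
At €50.00/mo: n = ⌈−ln(1 − rB₀/P)/ln(1+r)⌉ = 70 payments (last €3.72); total interest = total paid − €1,700.00 = €1,753.72.
At €60.00/mo: 48 payments (last €11.46); total interest €1,131.46.
Payments saved = 70 − 48 = 22.

22 fewer payments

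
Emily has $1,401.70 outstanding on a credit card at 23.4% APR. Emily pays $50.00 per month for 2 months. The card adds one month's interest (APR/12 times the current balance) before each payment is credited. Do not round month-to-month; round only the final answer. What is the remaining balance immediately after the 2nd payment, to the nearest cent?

Monthly rate r = 23.4%/12 = 1.95% = 0.0195.
Each month: B ← B·(1+r) − $50.00.
Month 1: interest $27.33; balance after payment $1,379.03.
Month 2: interest $26.89; balance after payment $1,355.92.

$1,355.92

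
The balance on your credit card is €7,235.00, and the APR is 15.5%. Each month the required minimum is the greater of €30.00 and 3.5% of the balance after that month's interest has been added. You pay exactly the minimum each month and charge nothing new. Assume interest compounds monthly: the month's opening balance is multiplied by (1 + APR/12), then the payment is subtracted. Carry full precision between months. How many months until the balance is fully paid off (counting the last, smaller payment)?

Monthly rate r = 15.5%/12 = 1.29167% = 0.0129167.
While 3.5% of the post-interest balance exceeds €30.00, each month B ← (B·(1+r))·(1 − 0.035), i.e. B shrinks by the factor (1+r)·0.965 = 0.97746.
This holds for months 1–95. Entering month 96 the balance is €829.92; 3.5% of the post-interest balance is now below €30.00, so the flat €30.00 minimum applies from here.
From month 96 a fixed €30.00 at rate r clears €829.92 in 35 more payments. Total: 95 + 35 = 130 months.

130 months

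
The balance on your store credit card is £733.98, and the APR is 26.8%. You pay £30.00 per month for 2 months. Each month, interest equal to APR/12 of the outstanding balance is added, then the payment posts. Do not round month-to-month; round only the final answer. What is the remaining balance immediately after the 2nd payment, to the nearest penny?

£706.46

Monthly rate r = 26.8%/12 = 2.23333% = 0.0223333.
Each month: B ← B·(1+r) − £30.00.
Month 1: interest £16.39; balance after payment £720.37.
Month 2: interest £16.09; balance after payment £706.46.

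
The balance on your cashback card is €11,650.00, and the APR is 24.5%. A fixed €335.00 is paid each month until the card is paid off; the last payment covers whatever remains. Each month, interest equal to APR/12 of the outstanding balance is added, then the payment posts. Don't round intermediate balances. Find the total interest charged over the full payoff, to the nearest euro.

Monthly rate r = 24.5%/12 = 2.04167% = 0.0204167.
Payoff takes n = ⌈−ln(1 − rB₀/P)/ln(1+r)⌉ = ⌈61.250⌉ = 62 payments; the last is €84.24.
Total paid = 61·€335.00 + €84.24 = €20,519.24.
Total interest = total paid − principal = €20,519.24 − €11,650.00 = €8,869.24.

€8,869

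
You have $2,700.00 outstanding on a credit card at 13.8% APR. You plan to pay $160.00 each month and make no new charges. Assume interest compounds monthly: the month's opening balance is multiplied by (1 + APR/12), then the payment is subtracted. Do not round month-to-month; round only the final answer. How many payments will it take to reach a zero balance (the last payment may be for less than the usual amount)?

19 months

Monthly rate r = 13.8%/12 = 1.15% = 0.0115.
Recurrence: B ← B·(1+r) − $160.00.
Month 1: interest $31.05; balance after payment $2,571.05.
Month 2: interest $29.57; balance after payment $2,440.62.
Closed form: n = −ln(1 − rB₀/P)/ln(1+r) = −ln(0.80594)/ln(1.0115) ≈ 18.868, so the balance reaches zero during payment 19.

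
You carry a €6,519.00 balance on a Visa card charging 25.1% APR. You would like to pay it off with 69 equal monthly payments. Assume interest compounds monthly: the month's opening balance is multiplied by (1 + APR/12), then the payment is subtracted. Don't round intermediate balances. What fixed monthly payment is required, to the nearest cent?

€179.34

Monthly rate r = 25.1%/12 = 2.09167% = 0.0209167.
Level-payment amortization: P = B₀·r / (1 − (1+r)^(−n)) = 6519.00·0.0209167 / (1 − 1.02092^(−69)).
Denominator 1 − (1+r)^(−69) = 0.760299066.
P = 136.356 / 0.760299066 ≈ 179.34.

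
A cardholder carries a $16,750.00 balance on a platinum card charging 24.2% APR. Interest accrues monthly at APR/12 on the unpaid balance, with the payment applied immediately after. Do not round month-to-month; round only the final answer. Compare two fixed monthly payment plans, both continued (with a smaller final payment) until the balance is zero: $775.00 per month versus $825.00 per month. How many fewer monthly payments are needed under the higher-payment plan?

2 fewer payments

Monthly rate r = 24.2%/12 = 2.01667% = 0.0201667.
At $775.00/mo: n = ⌈−ln(1 − rB₀/P)/ln(1+r)⌉ = 29 payments (last $522.03); total interest = total paid − $16,750.00 = $5,472.03.
At $825.00/mo: 27 payments (last $314.95); total interest $5,014.95.
Payments saved = 29 − 27 = 2.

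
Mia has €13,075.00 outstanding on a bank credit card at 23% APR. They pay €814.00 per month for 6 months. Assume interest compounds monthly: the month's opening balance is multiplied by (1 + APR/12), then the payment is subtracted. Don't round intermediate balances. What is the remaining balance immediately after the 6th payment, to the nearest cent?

Monthly rate r = 23%/12 = 1.91667% = 0.0191667.
Each month: B ← B·(1+r) − €814.00.
Month 1: interest €250.60; balance after payment €12,511.60.
Month 2: interest €239.81; balance after payment €11,937.41.
Month 3: interest €228.80; balance after payment €11,352.21.
Month 4: interest €217.58; balance after payment €10,755.79.
Month 5: interest €206.15; balance after payment €10,147.95.
Month 6: interest €194.50; balance after payment €9,528.45.

€9,528.45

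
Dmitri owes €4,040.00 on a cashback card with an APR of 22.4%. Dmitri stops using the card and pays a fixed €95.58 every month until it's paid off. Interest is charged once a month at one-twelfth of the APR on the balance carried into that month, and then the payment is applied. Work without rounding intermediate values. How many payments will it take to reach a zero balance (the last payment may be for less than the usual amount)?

85 months

Monthly rate r = 22.4%/12 = 1.86667% = 0.0186667.
Recurrence: B ← B·(1+r) − €95.58.
Month 1: interest €75.41; balance after payment €4,019.83.
Month 2: interest €75.04; balance after payment €3,999.29.
Closed form: n = −ln(1 − rB₀/P)/ln(1+r) = −ln(0.21099)/ln(1.01867) ≈ 84.129, so the balance reaches zero during payment 85.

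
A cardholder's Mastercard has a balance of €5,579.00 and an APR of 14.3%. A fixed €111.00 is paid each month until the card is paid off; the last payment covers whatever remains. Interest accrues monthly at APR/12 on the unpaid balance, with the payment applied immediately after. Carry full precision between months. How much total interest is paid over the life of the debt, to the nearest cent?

€2,982.15

Monthly rate r = 14.3%/12 = 1.19167% = 0.0119167.
Payoff takes n = ⌈−ln(1 − rB₀/P)/ln(1+r)⌉ = ⌈77.127⌉ = 78 payments; the last is €14.15.
Total paid = 77·€111.00 + €14.15 = €8,561.15.
Total interest = total paid − principal = €8,561.15 − €5,579.00 = €2,982.15.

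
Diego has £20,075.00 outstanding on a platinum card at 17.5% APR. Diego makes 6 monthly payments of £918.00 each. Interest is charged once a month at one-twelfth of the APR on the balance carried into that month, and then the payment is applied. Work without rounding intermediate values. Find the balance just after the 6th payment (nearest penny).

£16,184.10

Monthly rate r = 17.5%/12 = 1.45833% = 0.0145833.
Each month: B ← B·(1+r) − £918.00.
Month 1: interest £292.76; balance after payment £19,449.76.
Month 2: interest £283.64; balance after payment £18,815.40.
Month 3: interest £274.39; balance after payment £18,171.79.
Month 4: interest £265.01; balance after payment £17,518.80.
Month 5: interest £255.48; balance after payment £16,856.28.
Month 6: interest £245.82; balance after payment £16,184.10.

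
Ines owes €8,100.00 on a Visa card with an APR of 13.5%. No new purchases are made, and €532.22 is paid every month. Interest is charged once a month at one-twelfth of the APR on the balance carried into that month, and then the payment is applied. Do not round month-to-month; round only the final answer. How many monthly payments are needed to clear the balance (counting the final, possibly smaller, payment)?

17 months

Monthly rate r = 13.5%/12 = 1.125% = 0.01125.
Recurrence: B ← B·(1+r) − €532.22.
Month 1: interest €91.12; balance after payment €7,658.90.
Month 2: interest €86.16; balance after payment €7,212.85.
Closed form: n = −ln(1 − rB₀/P)/ln(1+r) = −ln(0.82878)/ln(1.01125) ≈ 16.787, so the balance reaches zero during payment 17.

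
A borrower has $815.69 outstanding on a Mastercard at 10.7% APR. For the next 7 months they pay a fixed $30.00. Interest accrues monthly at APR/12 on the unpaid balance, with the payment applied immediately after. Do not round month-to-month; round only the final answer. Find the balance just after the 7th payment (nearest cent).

Monthly rate r = 10.7%/12 = 0.891667% = 0.00891667.
Each month: B ← B·(1+r) − $30.00.
Month 1: interest $7.27; balance after payment $792.96.
Month 2: interest $7.07; balance after payment $770.03.
Month 3: interest $6.87; balance after payment $746.90.
Month 4: interest $6.66; balance after payment $723.56.
Month 5: interest $6.45; balance after payment $700.01.
Month 6: interest $6.24; balance after payment $676.25.
Month 7: interest $6.03; balance after payment $652.28.

$652.28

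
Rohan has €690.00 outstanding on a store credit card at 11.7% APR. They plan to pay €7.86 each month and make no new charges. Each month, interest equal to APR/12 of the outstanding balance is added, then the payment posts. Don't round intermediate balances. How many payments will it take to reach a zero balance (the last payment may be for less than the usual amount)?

200 payments

Monthly rate r = 11.7%/12 = 0.975% = 0.00975.
Recurrence: B ← B·(1+r) − €7.86.
Month 1: interest €6.73; balance after payment €688.87.
Month 2: interest €6.72; balance after payment €687.72.
Closed form: n = −ln(1 − rB₀/P)/ln(1+r) = −ln(0.14408)/ln(1.00975) ≈ 199.671, so the balance reaches zero during payment 200.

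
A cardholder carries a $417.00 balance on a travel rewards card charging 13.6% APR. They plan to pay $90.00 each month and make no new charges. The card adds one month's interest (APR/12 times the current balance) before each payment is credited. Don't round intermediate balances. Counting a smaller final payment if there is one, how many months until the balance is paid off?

5 months

Monthly rate r = 13.6%/12 = 1.13333% = 0.0113333.
Recurrence: B ← B·(1+r) − $90.00.
Month 1: interest $4.73; balance after payment $331.73.
Month 2: interest $3.76; balance after payment $245.49.
Month 3: interest $2.78; balance after payment $158.27.
Month 4: interest $1.79; balance after payment $70.06.
Month 5: interest $0.79; balance after payment $0.00.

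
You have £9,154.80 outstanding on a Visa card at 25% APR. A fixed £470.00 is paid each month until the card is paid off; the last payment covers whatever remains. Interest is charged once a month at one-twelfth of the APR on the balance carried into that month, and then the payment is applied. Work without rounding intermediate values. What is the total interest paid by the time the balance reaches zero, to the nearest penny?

Monthly rate r = 25%/12 = 2.08333% = 0.0208333.
Payoff takes n = ⌈−ln(1 − rB₀/P)/ln(1+r)⌉ = ⌈25.245⌉ = 26 payments; the last is £116.09.
Total paid = 25·£470.00 + £116.09 = £11,866.09.
Total interest = total paid − principal = £11,866.09 − £9,154.80 = £2,711.29.

£2,711.29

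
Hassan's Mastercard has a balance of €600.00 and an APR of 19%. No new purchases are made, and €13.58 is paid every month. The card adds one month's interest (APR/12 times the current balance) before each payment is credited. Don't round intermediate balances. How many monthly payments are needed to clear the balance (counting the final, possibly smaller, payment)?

77 payments

Monthly rate r = 19%/12 = 1.58333% = 0.0158333.
Recurrence: B ← B·(1+r) − €13.58.
Month 1: interest €9.50; balance after payment €595.92.
Month 2: interest €9.44; balance after payment €591.78.
Closed form: n = −ln(1 − rB₀/P)/ln(1+r) = −ln(0.30044)/ln(1.01583) ≈ 76.547, so the balance reaches zero during payment 77.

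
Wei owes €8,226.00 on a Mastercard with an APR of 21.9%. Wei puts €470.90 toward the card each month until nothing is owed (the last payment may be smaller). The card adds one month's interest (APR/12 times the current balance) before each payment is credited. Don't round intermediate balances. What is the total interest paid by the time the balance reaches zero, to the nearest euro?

€1,771

Monthly rate r = 21.9%/12 = 1.825% = 0.01825.
Payoff takes n = ⌈−ln(1 − rB₀/P)/ln(1+r)⌉ = ⌈21.227⌉ = 22 payments; the last is €107.75.
Total paid = 21·€470.90 + €107.75 = €9,996.65.
Total interest = total paid − principal = €9,996.65 − €8,226.00 = €1,770.65.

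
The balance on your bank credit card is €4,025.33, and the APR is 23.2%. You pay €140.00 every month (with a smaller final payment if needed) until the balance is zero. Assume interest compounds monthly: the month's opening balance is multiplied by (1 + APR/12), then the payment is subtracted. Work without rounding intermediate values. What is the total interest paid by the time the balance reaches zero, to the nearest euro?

€1,909

Monthly rate r = 23.2%/12 = 1.93333% = 0.0193333.
Payoff takes n = ⌈−ln(1 − rB₀/P)/ln(1+r)⌉ = ⌈42.387⌉ = 43 payments; the last is €54.48.
Total paid = 42·€140.00 + €54.48 = €5,934.48.
Total interest = total paid − principal = €5,934.48 − €4,025.33 = €1,909.15.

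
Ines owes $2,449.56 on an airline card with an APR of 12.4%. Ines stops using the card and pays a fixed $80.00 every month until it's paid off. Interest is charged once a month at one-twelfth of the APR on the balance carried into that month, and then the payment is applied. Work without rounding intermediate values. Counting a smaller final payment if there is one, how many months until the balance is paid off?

Monthly rate r = 12.4%/12 = 1.03333% = 0.0103333.
Recurrence: B ← B·(1+r) − $80.00.
Month 1: interest $25.31; balance after payment $2,394.87.
Month 2: interest $24.75; balance after payment $2,339.62.
Closed form: n = −ln(1 − rB₀/P)/ln(1+r) = −ln(0.6836)/ln(1.01033) ≈ 37.001, so the balance reaches zero during payment 38.

38 months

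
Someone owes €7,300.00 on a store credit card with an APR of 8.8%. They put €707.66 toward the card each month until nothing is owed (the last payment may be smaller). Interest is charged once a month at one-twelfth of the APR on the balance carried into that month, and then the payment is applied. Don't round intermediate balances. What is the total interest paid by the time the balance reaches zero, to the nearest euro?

€319

Monthly rate r = 8.8%/12 = 0.733333% = 0.00733333.
Payoff takes n = ⌈−ln(1 − rB₀/P)/ln(1+r)⌉ = ⌈10.766⌉ = 11 payments; the last is €542.55.
Total paid = 10·€707.66 + €542.55 = €7,619.15.
Total interest = total paid − principal = €7,619.15 − €7,300.00 = €319.15.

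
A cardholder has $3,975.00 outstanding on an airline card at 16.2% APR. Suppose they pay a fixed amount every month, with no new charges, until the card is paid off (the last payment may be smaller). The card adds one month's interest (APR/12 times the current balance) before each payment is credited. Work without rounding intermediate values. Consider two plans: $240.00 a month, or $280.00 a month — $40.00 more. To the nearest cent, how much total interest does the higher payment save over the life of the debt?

$86.88

Monthly rate r = 16.2%/12 = 1.35% = 0.0135.
At $240.00/mo: n = ⌈−ln(1 − rB₀/P)/ln(1+r)⌉ = 19 payments (last $209.67); total interest = total paid − $3,975.00 = $554.67.
At $280.00/mo: 16 payments (last $242.79); total interest $467.79.
Interest saved = $554.67 − $467.79 = $86.88.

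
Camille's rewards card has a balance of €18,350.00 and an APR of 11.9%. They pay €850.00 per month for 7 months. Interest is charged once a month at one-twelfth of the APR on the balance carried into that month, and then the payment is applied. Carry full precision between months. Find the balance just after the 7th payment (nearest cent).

€13,532.36

Monthly rate r = 11.9%/12 = 0.991667% = 0.00991667.
Each month: B ← B·(1+r) − €850.00.
Month 1: interest €181.97; balance after payment €17,681.97.
Month 2: interest €175.35; balance after payment €17,007.32.
Month 3: interest €168.66; balance after payment €16,325.97.
Month 4: interest €161.90; balance after payment €15,637.87.
Month 5: interest €155.08; balance after payment €14,942.95.
Month 6: interest €148.18; balance after payment €14,241.13.
Month 7: interest €141.22; balance after payment €13,532.36.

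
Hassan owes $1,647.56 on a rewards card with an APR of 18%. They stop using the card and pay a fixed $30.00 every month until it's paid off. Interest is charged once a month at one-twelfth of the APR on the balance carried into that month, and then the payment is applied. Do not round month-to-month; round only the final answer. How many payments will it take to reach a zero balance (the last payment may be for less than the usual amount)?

Monthly rate r = 18%/12 = 1.5% = 0.015.
Recurrence: B ← B·(1+r) − $30.00.
Month 1: interest $24.71; balance after payment $1,642.27.
Month 2: interest $24.63; balance after payment $1,636.91.
Closed form: n = −ln(1 − rB₀/P)/ln(1+r) = −ln(0.17622)/ln(1.015) ≈ 116.601, so the balance reaches zero during payment 117.

117 months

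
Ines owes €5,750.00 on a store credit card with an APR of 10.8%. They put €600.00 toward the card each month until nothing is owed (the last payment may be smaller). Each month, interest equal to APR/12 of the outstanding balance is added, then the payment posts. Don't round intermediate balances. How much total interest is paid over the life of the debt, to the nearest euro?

€290

Monthly rate r = 10.8%/12 = 0.9% = 0.009.
Payoff takes n = ⌈−ln(1 − rB₀/P)/ln(1+r)⌉ = ⌈10.067⌉ = 11 payments; the last is €40.41.
Total paid = 10·€600.00 + €40.41 = €6,040.41.
Total interest = total paid − principal = €6,040.41 − €5,750.00 = €290.41.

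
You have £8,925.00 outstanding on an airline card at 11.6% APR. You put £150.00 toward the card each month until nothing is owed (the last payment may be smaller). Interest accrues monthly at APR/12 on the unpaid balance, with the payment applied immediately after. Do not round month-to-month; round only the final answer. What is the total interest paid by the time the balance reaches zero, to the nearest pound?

£4,423

Monthly rate r = 11.6%/12 = 0.966667% = 0.00966667.
Payoff takes n = ⌈−ln(1 − rB₀/P)/ln(1+r)⌉ = ⌈88.985⌉ = 89 payments; the last is £147.78.
Total paid = 88·£150.00 + £147.78 = £13,347.78.
Total interest = total paid − principal = £13,347.78 − £8,925.00 = £4,422.78.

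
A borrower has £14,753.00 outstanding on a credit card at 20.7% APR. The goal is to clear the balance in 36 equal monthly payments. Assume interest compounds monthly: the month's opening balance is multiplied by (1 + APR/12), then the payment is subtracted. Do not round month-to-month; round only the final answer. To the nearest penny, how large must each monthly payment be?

£553.55

Monthly rate r = 20.7%/12 = 1.725% = 0.01725.
Level-payment amortization: P = B₀·r / (1 − (1+r)^(−n)) = 14753.00·0.01725 / (1 − 1.01725^(−36)).
Denominator 1 − (1+r)^(−36) = 0.459739952.
P = 254.489 / 0.459739952 ≈ 553.55.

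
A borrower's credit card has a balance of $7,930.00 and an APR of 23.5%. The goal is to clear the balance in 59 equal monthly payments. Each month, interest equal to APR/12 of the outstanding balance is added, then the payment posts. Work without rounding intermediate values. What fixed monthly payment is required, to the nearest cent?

$227.86

Monthly rate r = 23.5%/12 = 1.95833% = 0.0195833.
Level-payment amortization: P = B₀·r / (1 − (1+r)^(−n)) = 7930.00·0.0195833 / (1 − 1.01958^(−59)).
Denominator 1 − (1+r)^(−59) = 0.681536936.
P = 155.296 / 0.681536936 ≈ 227.86.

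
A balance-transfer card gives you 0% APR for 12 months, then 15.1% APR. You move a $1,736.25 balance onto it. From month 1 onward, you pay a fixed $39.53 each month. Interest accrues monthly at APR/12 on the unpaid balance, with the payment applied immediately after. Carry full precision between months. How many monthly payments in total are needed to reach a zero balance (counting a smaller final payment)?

Promo months 1–12 at r₀ = 0%/12 = 0; months 13+ at r₁ = 15.1%/12 = 0.0125833.
After month 12 (no interest yet): B = $1,736.25 − 12·$39.53 = $1,261.89.
Then at r₁ with $39.53/mo: n₂ = −ln(1 − r₁·B/P)/ln(1+r₁) ≈ 41.08 → 42 more payments.

54 months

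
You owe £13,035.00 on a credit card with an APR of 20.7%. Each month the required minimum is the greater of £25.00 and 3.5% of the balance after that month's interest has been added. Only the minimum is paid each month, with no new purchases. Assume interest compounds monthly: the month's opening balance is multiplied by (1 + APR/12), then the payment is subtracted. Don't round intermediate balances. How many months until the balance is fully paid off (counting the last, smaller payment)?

Monthly rate r = 20.7%/12 = 1.725% = 0.01725.
While 3.5% of the post-interest balance exceeds £25.00, each month B ← (B·(1+r))·(1 − 0.035), i.e. B shrinks by the factor (1+r)·0.965 = 0.98165.
This holds for months 1–158. Entering month 159 the balance is £698.24; 3.5% of the post-interest balance is now below £25.00, so the flat £25.00 minimum applies from here.
From month 159 a fixed £25.00 at rate r clears £698.24 in 39 more payments. Total: 158 + 39 = 197 months.

197 months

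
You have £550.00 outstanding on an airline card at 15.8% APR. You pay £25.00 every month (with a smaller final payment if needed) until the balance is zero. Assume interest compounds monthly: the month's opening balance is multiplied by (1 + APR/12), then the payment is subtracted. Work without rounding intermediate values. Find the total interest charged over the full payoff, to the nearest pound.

£104

Monthly rate r = 15.8%/12 = 1.31667% = 0.0131667.
Payoff takes n = ⌈−ln(1 − rB₀/P)/ln(1+r)⌉ = ⌈26.147⌉ = 27 payments; the last is £3.69.
Total paid = 26·£25.00 + £3.69 = £653.69.
Total interest = total paid − principal = £653.69 − £550.00 = £103.69.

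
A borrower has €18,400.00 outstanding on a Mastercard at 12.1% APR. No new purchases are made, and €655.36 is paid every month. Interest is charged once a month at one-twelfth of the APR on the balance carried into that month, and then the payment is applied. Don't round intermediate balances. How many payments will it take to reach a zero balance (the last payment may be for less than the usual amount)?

34 months

Monthly rate r = 12.1%/12 = 1.00833% = 0.0100833.
Recurrence: B ← B·(1+r) − €655.36.
Month 1: interest €185.53; balance after payment €17,930.17.
Month 2: interest €180.80; balance after payment €17,455.61.
Closed form: n = −ln(1 − rB₀/P)/ln(1+r) = −ln(0.7169)/ln(1.01008) ≈ 33.173, so the balance reaches zero during payment 34.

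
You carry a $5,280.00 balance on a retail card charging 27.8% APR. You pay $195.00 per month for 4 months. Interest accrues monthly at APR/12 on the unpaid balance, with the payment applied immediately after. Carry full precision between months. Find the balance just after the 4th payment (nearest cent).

Monthly rate r = 27.8%/12 = 2.31667% = 0.0231667.
Each month: B ← B·(1+r) − $195.00.
Month 1: interest $122.32; balance after payment $5,207.32.
Month 2: interest $120.64; balance after payment $5,132.96.
Month 3: interest $118.91; balance after payment $5,056.87.
Month 4: interest $117.15; balance after payment $4,979.02.

$4,979.02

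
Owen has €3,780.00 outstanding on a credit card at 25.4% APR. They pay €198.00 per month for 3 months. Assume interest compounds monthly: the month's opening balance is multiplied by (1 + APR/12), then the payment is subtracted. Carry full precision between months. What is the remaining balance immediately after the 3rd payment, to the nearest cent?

€3,418.48

Monthly rate r = 25.4%/12 = 2.11667% = 0.0211667.
Each month: B ← B·(1+r) − €198.00.
Month 1: interest €80.01; balance after payment €3,662.01.
Month 2: interest €77.51; balance after payment €3,541.52.
Month 3: interest €74.96; balance after payment €3,418.48.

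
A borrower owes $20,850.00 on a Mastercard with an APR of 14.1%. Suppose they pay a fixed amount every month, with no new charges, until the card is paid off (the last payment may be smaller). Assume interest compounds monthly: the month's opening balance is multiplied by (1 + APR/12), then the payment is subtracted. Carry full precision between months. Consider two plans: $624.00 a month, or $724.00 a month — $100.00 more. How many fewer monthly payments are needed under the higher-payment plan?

7 fewer payments

Monthly rate r = 14.1%/12 = 1.175% = 0.01175.
At $624.00/mo: n = ⌈−ln(1 − rB₀/P)/ln(1+r)⌉ = 43 payments (last $425.89); total interest = total paid − $20,850.00 = $5,783.89.
At $724.00/mo: 36 payments (last $262.03); total interest $4,752.03.
Payments saved = 43 − 36 = 7.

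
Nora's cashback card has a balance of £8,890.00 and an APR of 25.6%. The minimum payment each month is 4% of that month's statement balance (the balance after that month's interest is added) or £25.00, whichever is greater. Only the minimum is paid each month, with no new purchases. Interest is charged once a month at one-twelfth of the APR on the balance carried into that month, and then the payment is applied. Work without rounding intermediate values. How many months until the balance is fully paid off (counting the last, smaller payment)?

Monthly rate r = 25.6%/12 = 2.13333% = 0.0213333.
While 4% of the post-interest balance exceeds £25.00, each month B ← (B·(1+r))·(1 − 0.04), i.e. B shrinks by the factor (1+r)·0.96 = 0.98048.
This holds for months 1–136. Entering month 137 the balance is £608.93; 4% of the post-interest balance is now below £25.00, so the flat £25.00 minimum applies from here.
From month 137 a fixed £25.00 at rate r clears £608.93 in 35 more payments. Total: 136 + 35 = 171 months.

171 months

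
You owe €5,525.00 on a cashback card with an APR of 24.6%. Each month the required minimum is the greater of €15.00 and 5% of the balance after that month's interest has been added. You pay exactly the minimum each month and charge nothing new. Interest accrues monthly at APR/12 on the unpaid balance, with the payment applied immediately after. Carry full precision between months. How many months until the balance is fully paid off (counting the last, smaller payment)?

Monthly rate r = 24.6%/12 = 2.05% = 0.0205.
While 5% of the post-interest balance exceeds €15.00, each month B ← (B·(1+r))·(1 − 0.05), i.e. B shrinks by the factor (1+r)·0.95 = 0.96947.
This holds for months 1–95. Entering month 96 the balance is €290.61; 5% of the post-interest balance is now below €15.00, so the flat €15.00 minimum applies from here.
From month 96 a fixed €15.00 at rate r clears €290.61 in 25 more payments. Total: 95 + 25 = 120 months.

120 months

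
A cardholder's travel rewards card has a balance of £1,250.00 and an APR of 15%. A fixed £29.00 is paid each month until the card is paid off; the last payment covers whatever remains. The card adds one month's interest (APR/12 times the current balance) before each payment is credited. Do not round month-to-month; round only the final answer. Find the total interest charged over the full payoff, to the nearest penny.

Monthly rate r = 15%/12 = 1.25% = 0.0125.
Payoff takes n = ⌈−ln(1 − rB₀/P)/ln(1+r)⌉ = ⌈62.299⌉ = 63 payments; the last is £8.70.
Total paid = 62·£29.00 + £8.70 = £1,806.70.
Total interest = total paid − principal = £1,806.70 − £1,250.00 = £556.70.

£556.70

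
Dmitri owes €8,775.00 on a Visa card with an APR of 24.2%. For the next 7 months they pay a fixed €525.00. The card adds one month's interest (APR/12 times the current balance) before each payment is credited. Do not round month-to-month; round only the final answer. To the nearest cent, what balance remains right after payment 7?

Monthly rate r = 24.2%/12 = 2.01667% = 0.0201667.
Each month: B ← B·(1+r) − €525.00.
Month 1: interest €176.96; balance after payment €8,426.96.
Month 2: interest €169.94; balance after payment €8,071.91.
Month 3: interest €162.78; balance after payment €7,709.69.
Month 4: interest €155.48; balance after payment €7,340.17.
Month 5: interest €148.03; balance after payment €6,963.20.
Month 6: interest €140.42; balance after payment €6,578.62.
Month 7: interest €132.67; balance after payment €6,186.29.

€6,186.29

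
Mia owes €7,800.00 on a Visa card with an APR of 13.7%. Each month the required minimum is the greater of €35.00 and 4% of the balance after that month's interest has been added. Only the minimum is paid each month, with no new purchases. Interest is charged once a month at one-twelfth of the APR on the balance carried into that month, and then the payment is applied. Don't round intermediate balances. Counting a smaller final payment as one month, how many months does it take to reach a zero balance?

Monthly rate r = 13.7%/12 = 1.14167% = 0.0114167.
While 4% of the post-interest balance exceeds €35.00, each month B ← (B·(1+r))·(1 − 0.04), i.e. B shrinks by the factor (1+r)·0.96 = 0.97096.
This holds for months 1–75. Entering month 76 the balance is €855.45; 4% of the post-interest balance is now below €35.00, so the flat €35.00 minimum applies from here.
From month 76 a fixed €35.00 at rate r clears €855.45 in 29 more payments. Total: 75 + 29 = 104 months.

104 months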